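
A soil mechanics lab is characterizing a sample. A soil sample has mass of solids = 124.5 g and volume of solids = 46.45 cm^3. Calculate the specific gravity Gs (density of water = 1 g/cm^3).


Using Gs = m_s / (V_s * rho_w)
Since rho_w = 1 g/cm^3:
Gs = 124.5 / 46.45
Gs = 2.68


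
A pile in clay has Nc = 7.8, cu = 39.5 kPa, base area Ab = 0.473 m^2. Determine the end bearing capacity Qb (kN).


Result: 145.73 kN

Derivation:
Using Qb = Nc * cu * Ab
Qb = 7.8 * 39.5 * 0.473
Qb = 145.73 kN


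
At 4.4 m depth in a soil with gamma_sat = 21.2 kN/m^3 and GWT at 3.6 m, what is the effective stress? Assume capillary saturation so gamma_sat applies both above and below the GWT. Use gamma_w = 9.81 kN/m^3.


Total stress = gamma_sat * depth
sigma = 21.2 * 4.4 = 93.28 kPa
Pore water pressure u = gamma_w * (depth - d_wt)
u = 9.81 * (4.4 - 3.6) = 7.848 kPa
Effective stress = sigma - u
sigma' = 93.28 - 7.848 = 85.43 kPa


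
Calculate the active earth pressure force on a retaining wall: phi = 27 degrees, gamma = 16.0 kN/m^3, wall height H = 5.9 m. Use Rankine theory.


Result: 104.58 kN/m

Derivation:
Compute active earth pressure coefficient:
Ka = tan^2(45 - phi/2) = tan^2(31.5) = 0.375525
Compute active force:
Pa = 0.5 * Ka * gamma * H^2
Pa = 0.5 * 0.375525 * 16.0 * 5.9^2
Pa = 104.58 kN/m


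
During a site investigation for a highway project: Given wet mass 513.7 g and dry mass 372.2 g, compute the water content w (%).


Using w = (m_wet - m_dry) / m_dry * 100
m_wet - m_dry = 513.7 - 372.2 = 141.5 g
w = 141.5 / 372.2 * 100
w = 38.02 %


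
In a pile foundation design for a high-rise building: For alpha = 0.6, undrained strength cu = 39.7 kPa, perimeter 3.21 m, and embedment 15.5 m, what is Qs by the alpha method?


Result: 1185.16 kN

Derivation:
Using Qs = alpha * cu * perimeter * L
Qs = 0.6 * 39.7 * 3.21 * 15.5
Qs = 1185.16 kN


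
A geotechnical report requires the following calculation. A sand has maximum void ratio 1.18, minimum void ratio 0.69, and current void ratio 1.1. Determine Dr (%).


Using Dr = (e_max - e) / (e_max - e_min) * 100
e_max - e = 1.18 - 1.1 = 0.08
e_max - e_min = 1.18 - 0.69 = 0.49
Dr = 0.08 / 0.49 * 100
Dr = 16.33 %


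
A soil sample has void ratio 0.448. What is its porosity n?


Result: 0.3094

Derivation:
Using the relation n = e / (1 + e)
n = 0.448 / (1 + 0.448)
n = 0.448 / 1.448
n = 0.3094


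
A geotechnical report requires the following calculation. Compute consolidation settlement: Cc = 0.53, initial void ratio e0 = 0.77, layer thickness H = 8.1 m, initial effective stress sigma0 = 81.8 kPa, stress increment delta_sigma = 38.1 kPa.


Result: 0.4028 m

Derivation:
Using Sc = Cc * H / (1 + e0) * log10((sigma0 + delta_sigma) / sigma0)
Stress ratio = (81.8 + 38.1) / 81.8 = 1.46577
log10(1.46577) = 0.166066
Cc * H / (1 + e0) = 0.53 * 8.1 / (1 + 0.77) = 2.42542
Sc = 2.42542 * 0.166066
Sc = 0.4028 m


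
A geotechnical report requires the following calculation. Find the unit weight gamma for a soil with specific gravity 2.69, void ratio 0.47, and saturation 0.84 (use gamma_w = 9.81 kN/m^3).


Using gamma = gamma_w * (Gs + S*e) / (1 + e)
Numerator: Gs + S*e = 2.69 + 0.84*0.47 = 3.0848
Denominator: 1 + e = 1 + 0.47 = 1.47
gamma = 9.81 * 3.0848 / 1.47
gamma = 20.586 kN/m^3


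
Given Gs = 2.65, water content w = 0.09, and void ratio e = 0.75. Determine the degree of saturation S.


Using S = Gs * w / e
S = 2.65 * 0.09 / 0.75
S = 0.318


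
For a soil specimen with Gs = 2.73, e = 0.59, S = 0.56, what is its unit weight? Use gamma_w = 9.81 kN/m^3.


Using gamma = gamma_w * (Gs + S*e) / (1 + e)
Numerator: Gs + S*e = 2.73 + 0.56*0.59 = 3.0604
Denominator: 1 + e = 1 + 0.59 = 1.59
gamma = 9.81 * 3.0604 / 1.59
gamma = 18.882 kN/m^3


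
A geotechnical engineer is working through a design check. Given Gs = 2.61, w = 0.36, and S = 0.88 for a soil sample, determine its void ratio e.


Result: 1.0677

Derivation:
Using the relation e = Gs * w / S
e = 2.61 * 0.36 / 0.88
e = 1.0677


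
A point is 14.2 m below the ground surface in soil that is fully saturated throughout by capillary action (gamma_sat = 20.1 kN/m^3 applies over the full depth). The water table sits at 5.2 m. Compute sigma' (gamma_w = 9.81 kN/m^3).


Total stress = gamma_sat * depth
sigma = 20.1 * 14.2 = 285.42 kPa
Pore water pressure u = gamma_w * (depth - d_wt)
u = 9.81 * (14.2 - 5.2) = 88.29 kPa
Effective stress = sigma - u
sigma' = 285.42 - 88.29 = 197.13 kPa


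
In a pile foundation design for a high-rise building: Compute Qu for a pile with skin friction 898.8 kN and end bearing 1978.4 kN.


Using Qu = Qf + Qb
Qu = 898.8 + 1978.4
Qu = 2877.2 kN


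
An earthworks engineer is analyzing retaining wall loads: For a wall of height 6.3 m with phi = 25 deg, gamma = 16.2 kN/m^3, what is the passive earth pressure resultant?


Compute passive earth pressure coefficient:
Kp = tan^2(45 + phi/2) = tan^2(57.5) = 2.463913
Compute passive force:
Pp = 0.5 * Kp * gamma * H^2
Pp = 0.5 * 2.463913 * 16.2 * 6.3^2
Pp = 792.12 kN/m


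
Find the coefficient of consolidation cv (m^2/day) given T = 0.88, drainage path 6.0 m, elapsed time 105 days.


Using cv = T * H_dr^2 / t
H_dr^2 = 6.0^2 = 36.0
cv = 0.88 * 36.0 / 105
cv = 0.30171 m^2/day


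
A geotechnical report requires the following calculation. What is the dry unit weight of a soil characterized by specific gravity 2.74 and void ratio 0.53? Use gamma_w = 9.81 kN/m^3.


Using gamma_d = Gs * gamma_w / (1 + e)
gamma_d = 2.74 * 9.81 / (1 + 0.53)
gamma_d = 2.74 * 9.81 / 1.53
gamma_d = 17.568 kN/m^3


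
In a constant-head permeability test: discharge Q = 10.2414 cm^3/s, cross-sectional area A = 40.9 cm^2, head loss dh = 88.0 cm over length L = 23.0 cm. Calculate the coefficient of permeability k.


Compute hydraulic gradient:
i = dh / L = 88.0 / 23.0 = 3.82609
Then apply Darcy's law:
k = Q / (A * i)
k = 10.2414 / (40.9 * 3.82609)
k = 10.2414 / 156.487
k = 0.065446 cm/s


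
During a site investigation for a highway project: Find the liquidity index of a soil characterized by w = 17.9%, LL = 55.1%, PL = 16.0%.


Result: 0.049

Derivation:
First compute the plasticity index:
PI = LL - PL = 55.1 - 16.0 = 39.1
Then compute the liquidity index:
LI = (w - PL) / PI
LI = (17.9 - 16.0) / 39.1
LI = 0.049


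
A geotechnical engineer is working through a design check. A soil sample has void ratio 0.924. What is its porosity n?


Result: 0.4802

Derivation:
Using the relation n = e / (1 + e)
n = 0.924 / (1 + 0.924)
n = 0.924 / 1.924
n = 0.4802


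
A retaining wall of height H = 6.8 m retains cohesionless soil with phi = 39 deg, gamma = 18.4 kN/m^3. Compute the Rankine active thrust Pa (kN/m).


Result: 96.78 kN/m

Derivation:
Compute active earth pressure coefficient:
Ka = tan^2(45 - phi/2) = tan^2(25.5) = 0.227506
Compute active force:
Pa = 0.5 * Ka * gamma * H^2
Pa = 0.5 * 0.227506 * 18.4 * 6.8^2
Pa = 96.78 kN/m


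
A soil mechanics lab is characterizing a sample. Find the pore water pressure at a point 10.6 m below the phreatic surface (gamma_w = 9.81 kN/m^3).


Result: 103.99 kPa

Derivation:
Using u = gamma_w * h_w
u = 9.81 * 10.6
u = 103.99 kPa


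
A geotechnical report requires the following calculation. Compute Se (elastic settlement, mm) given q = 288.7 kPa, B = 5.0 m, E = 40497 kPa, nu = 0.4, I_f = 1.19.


Using Se = q * B * (1 - nu^2) * I_f / E
1 - nu^2 = 1 - 0.4^2 = 0.84
Se = 288.7 * 5.0 * 0.84 * 1.19 / 40497
Se = 0.035630 m
Convert to mm: Se = 0.035630 * 1000 = 35.63 mm


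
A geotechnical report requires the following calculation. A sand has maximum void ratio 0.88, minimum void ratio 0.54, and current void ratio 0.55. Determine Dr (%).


Result: 97.06 %

Derivation:
Using Dr = (e_max - e) / (e_max - e_min) * 100
e_max - e = 0.88 - 0.55 = 0.33
e_max - e_min = 0.88 - 0.54 = 0.34
Dr = 0.33 / 0.34 * 100
Dr = 97.06 %


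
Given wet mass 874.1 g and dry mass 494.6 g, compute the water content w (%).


Result: 76.73 %

Derivation:
Using w = (m_wet - m_dry) / m_dry * 100
m_wet - m_dry = 874.1 - 494.6 = 379.5 g
w = 379.5 / 494.6 * 100
w = 76.73 %


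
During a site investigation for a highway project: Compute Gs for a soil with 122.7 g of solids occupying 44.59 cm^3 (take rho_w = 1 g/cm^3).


Using Gs = m_s / (V_s * rho_w)
Since rho_w = 1 g/cm^3:
Gs = 122.7 / 44.59
Gs = 2.752


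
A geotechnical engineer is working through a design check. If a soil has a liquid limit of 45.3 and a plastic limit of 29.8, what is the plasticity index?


Using PI = LL - PL
PI = 45.3 - 29.8
PI = 15.5


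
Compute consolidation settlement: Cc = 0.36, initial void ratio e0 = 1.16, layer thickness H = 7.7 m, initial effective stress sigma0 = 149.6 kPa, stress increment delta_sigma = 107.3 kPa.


Result: 0.3014 m

Derivation:
Using Sc = Cc * H / (1 + e0) * log10((sigma0 + delta_sigma) / sigma0)
Stress ratio = (149.6 + 107.3) / 149.6 = 1.71725
log10(1.71725) = 0.234833
Cc * H / (1 + e0) = 0.36 * 7.7 / (1 + 1.16) = 1.28333
Sc = 1.28333 * 0.234833
Sc = 0.3014 m


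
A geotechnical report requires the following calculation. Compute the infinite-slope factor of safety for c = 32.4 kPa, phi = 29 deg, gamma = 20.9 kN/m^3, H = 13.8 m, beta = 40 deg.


Result: 0.889

Derivation:
Using Fs = c / (gamma*H*sin(beta)*cos(beta)) + tan(phi)/tan(beta)
Cohesion contribution = 32.4 / (20.9*13.8*sin(40)*cos(40))
Cohesion contribution = 0.228138
Friction contribution = tan(29)/tan(40) = 0.6606
Fs = 0.228138 + 0.6606
Fs = 0.889


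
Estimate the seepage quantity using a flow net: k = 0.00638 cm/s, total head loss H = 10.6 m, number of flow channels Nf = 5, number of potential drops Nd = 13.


Result: 0.0002601 m^3/s per m

Derivation:
Convert k to m/s for unit consistency with H:
k = 0.00638 cm/s = 0.00638 / 100 m/s = 6.38e-05 m/s
Using q = k * H * Nf / Nd
Nf / Nd = 5 / 13 = 0.3846
q = 6.38e-05 * 10.6 * 0.3846
q = 0.0002601 m^3/s per m


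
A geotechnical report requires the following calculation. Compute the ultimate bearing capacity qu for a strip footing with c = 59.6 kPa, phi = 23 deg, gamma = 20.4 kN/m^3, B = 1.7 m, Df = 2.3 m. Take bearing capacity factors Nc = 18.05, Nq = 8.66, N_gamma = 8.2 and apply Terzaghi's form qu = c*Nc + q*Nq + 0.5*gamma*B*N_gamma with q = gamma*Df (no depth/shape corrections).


Compute qu = c*Nc + gamma*Df*Nq + 0.5*gamma*B*N_gamma
Term 1: 59.6 * 18.05 = 1075.78
Term 2: 20.4 * 2.3 * 8.66 = 406.3272
Term 3: 0.5 * 20.4 * 1.7 * 8.2 = 142.188
qu = 1075.78 + 406.3272 + 142.188
qu = 1624.3 kPa


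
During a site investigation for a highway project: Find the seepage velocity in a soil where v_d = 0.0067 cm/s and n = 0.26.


Result: 0.02577 cm/s

Derivation:
Using v_s = v_d / n
v_s = 0.0067 / 0.26
v_s = 0.02577 cm/s


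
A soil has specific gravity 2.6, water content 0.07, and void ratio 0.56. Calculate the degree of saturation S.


Using S = Gs * w / e
S = 2.6 * 0.07 / 0.56
S = 0.325


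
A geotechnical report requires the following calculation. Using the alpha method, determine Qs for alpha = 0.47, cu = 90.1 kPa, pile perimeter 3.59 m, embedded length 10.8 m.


Using Qs = alpha * cu * perimeter * L
Qs = 0.47 * 90.1 * 3.59 * 10.8
Qs = 1641.88 kN


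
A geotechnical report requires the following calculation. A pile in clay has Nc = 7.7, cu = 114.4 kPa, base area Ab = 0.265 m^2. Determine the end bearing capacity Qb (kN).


Using Qb = Nc * cu * Ab
Qb = 7.7 * 114.4 * 0.265
Qb = 233.43 kN


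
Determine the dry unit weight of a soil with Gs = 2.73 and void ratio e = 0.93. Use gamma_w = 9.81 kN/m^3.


Result: 13.876 kN/m^3

Derivation:
Using gamma_d = Gs * gamma_w / (1 + e)
gamma_d = 2.73 * 9.81 / (1 + 0.93)
gamma_d = 2.73 * 9.81 / 1.93
gamma_d = 13.876 kN/m^3


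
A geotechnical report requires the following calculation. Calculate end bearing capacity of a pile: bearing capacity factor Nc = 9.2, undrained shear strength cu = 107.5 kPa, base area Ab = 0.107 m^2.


Using Qb = Nc * cu * Ab
Qb = 9.2 * 107.5 * 0.107
Qb = 105.82 kN


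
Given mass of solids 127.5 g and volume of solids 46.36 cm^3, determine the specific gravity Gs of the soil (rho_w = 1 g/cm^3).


Using Gs = m_s / (V_s * rho_w)
Since rho_w = 1 g/cm^3:
Gs = 127.5 / 46.36
Gs = 2.75


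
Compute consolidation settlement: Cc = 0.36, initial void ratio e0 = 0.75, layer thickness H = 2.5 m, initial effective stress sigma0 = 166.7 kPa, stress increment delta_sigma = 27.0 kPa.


Result: 0.0335 m

Derivation:
Using Sc = Cc * H / (1 + e0) * log10((sigma0 + delta_sigma) / sigma0)
Stress ratio = (166.7 + 27.0) / 166.7 = 1.16197
log10(1.16197) = 0.065194
Cc * H / (1 + e0) = 0.36 * 2.5 / (1 + 0.75) = 0.514286
Sc = 0.514286 * 0.065194
Sc = 0.0335 m


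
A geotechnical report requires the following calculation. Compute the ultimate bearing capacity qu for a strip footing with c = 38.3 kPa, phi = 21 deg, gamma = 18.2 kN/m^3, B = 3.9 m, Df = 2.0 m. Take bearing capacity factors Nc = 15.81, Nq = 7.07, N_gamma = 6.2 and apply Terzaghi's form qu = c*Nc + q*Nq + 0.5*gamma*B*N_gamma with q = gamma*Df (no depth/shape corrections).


Compute qu = c*Nc + gamma*Df*Nq + 0.5*gamma*B*N_gamma
Term 1: 38.3 * 15.81 = 605.523
Term 2: 18.2 * 2.0 * 7.07 = 257.348
Term 3: 0.5 * 18.2 * 3.9 * 6.2 = 220.038
qu = 605.523 + 257.348 + 220.038
qu = 1082.91 kPa


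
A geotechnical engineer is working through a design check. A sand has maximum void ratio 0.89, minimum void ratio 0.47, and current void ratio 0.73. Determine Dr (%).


Using Dr = (e_max - e) / (e_max - e_min) * 100
e_max - e = 0.89 - 0.73 = 0.16
e_max - e_min = 0.89 - 0.47 = 0.42
Dr = 0.16 / 0.42 * 100
Dr = 38.1 %


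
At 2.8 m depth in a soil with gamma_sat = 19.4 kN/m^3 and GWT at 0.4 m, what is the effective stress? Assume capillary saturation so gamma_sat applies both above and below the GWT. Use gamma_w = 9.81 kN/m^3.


Total stress = gamma_sat * depth
sigma = 19.4 * 2.8 = 54.32 kPa
Pore water pressure u = gamma_w * (depth - d_wt)
u = 9.81 * (2.8 - 0.4) = 23.544 kPa
Effective stress = sigma - u
sigma' = 54.32 - 23.544 = 30.78 kPa


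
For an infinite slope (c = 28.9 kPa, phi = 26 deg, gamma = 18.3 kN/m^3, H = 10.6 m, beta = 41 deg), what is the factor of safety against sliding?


Result: 0.862

Derivation:
Using Fs = c / (gamma*H*sin(beta)*cos(beta)) + tan(phi)/tan(beta)
Cohesion contribution = 28.9 / (18.3*10.6*sin(41)*cos(41))
Cohesion contribution = 0.300897
Friction contribution = tan(26)/tan(41) = 0.561072
Fs = 0.300897 + 0.561072
Fs = 0.862


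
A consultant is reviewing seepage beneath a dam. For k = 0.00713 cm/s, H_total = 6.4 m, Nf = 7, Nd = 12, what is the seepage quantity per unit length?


Result: 0.0002662 m^3/s per m

Derivation:
Convert k to m/s for unit consistency with H:
k = 0.00713 cm/s = 0.00713 / 100 m/s = 7.13e-05 m/s
Using q = k * H * Nf / Nd
Nf / Nd = 7 / 12 = 0.5833
q = 7.13e-05 * 6.4 * 0.5833
q = 0.0002662 m^3/s per m


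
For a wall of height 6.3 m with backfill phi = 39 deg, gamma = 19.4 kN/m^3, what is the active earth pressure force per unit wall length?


Result: 87.59 kN/m

Derivation:
Compute active earth pressure coefficient:
Ka = tan^2(45 - phi/2) = tan^2(25.5) = 0.227506
Compute active force:
Pa = 0.5 * Ka * gamma * H^2
Pa = 0.5 * 0.227506 * 19.4 * 6.3^2
Pa = 87.59 kN/m


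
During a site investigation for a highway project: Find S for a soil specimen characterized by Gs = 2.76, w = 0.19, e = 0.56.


Using S = Gs * w / e
S = 2.76 * 0.19 / 0.56
S = 0.9364


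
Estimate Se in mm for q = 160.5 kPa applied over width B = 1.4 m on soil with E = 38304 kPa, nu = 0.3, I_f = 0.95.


Using Se = q * B * (1 - nu^2) * I_f / E
1 - nu^2 = 1 - 0.3^2 = 0.91
Se = 160.5 * 1.4 * 0.91 * 0.95 / 38304
Se = 0.005071 m
Convert to mm: Se = 0.005071 * 1000 = 5.071 mm


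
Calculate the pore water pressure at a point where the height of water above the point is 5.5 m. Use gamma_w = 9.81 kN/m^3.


Using u = gamma_w * h_w
u = 9.81 * 5.5
u = 53.96 kPa


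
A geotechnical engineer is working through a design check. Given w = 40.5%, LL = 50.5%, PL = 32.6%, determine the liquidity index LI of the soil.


First compute the plasticity index:
PI = LL - PL = 50.5 - 32.6 = 17.9
Then compute the liquidity index:
LI = (w - PL) / PI
LI = (40.5 - 32.6) / 17.9
LI = 0.441


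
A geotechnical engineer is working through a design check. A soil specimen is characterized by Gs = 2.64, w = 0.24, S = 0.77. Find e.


Using the relation e = Gs * w / S
e = 2.64 * 0.24 / 0.77
e = 0.8229


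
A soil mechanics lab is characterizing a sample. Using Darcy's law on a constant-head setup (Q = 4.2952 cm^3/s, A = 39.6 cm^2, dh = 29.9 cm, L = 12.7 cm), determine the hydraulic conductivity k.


Compute hydraulic gradient:
i = dh / L = 29.9 / 12.7 = 2.35433
Then apply Darcy's law:
k = Q / (A * i)
k = 4.2952 / (39.6 * 2.35433)
k = 4.2952 / 93.2315
k = 0.04607 cm/s


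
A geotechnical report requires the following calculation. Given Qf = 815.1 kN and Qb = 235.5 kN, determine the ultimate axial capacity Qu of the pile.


Result: 1050.6 kN

Derivation:
Using Qu = Qf + Qb
Qu = 815.1 + 235.5
Qu = 1050.6 kN


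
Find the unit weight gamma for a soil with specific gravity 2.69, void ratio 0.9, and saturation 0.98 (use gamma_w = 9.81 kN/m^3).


Result: 18.443 kN/m^3

Derivation:
Using gamma = gamma_w * (Gs + S*e) / (1 + e)
Numerator: Gs + S*e = 2.69 + 0.98*0.9 = 3.572
Denominator: 1 + e = 1 + 0.9 = 1.9
gamma = 9.81 * 3.572 / 1.9
gamma = 18.443 kN/m^3


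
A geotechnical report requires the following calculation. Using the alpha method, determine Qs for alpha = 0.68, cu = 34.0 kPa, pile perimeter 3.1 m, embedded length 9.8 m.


Result: 702.39 kN

Derivation:
Using Qs = alpha * cu * perimeter * L
Qs = 0.68 * 34.0 * 3.1 * 9.8
Qs = 702.39 kN


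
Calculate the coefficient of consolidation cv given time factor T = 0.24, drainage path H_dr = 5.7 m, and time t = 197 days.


Using cv = T * H_dr^2 / t
H_dr^2 = 5.7^2 = 32.49
cv = 0.24 * 32.49 / 197
cv = 0.03958 m^2/day


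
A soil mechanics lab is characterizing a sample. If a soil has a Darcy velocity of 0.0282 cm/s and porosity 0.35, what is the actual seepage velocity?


Result: 0.08057 cm/s

Derivation:
Using v_s = v_d / n
v_s = 0.0282 / 0.35
v_s = 0.08057 cm/s


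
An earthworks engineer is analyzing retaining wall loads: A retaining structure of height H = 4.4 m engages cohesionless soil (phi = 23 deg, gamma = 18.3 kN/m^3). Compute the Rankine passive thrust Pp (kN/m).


Result: 404.35 kN/m

Derivation:
Compute passive earth pressure coefficient:
Kp = tan^2(45 + phi/2) = tan^2(56.5) = 2.282623
Compute passive force:
Pp = 0.5 * Kp * gamma * H^2
Pp = 0.5 * 2.282623 * 18.3 * 4.4^2
Pp = 404.35 kN/m


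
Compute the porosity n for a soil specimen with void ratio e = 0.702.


Using the relation n = e / (1 + e)
n = 0.702 / (1 + 0.702)
n = 0.702 / 1.702
n = 0.4125


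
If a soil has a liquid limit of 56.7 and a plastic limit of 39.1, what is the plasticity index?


Using PI = LL - PL
PI = 56.7 - 39.1
PI = 17.6


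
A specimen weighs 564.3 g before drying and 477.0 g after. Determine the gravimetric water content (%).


Using w = (m_wet - m_dry) / m_dry * 100
m_wet - m_dry = 564.3 - 477.0 = 87.3 g
w = 87.3 / 477.0 * 100
w = 18.3 %


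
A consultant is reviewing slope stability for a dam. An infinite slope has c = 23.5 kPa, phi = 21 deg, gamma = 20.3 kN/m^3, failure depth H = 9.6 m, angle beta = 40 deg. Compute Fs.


Using Fs = c / (gamma*H*sin(beta)*cos(beta)) + tan(phi)/tan(beta)
Cohesion contribution = 23.5 / (20.3*9.6*sin(40)*cos(40))
Cohesion contribution = 0.244895
Friction contribution = tan(21)/tan(40) = 0.457471
Fs = 0.244895 + 0.457471
Fs = 0.702


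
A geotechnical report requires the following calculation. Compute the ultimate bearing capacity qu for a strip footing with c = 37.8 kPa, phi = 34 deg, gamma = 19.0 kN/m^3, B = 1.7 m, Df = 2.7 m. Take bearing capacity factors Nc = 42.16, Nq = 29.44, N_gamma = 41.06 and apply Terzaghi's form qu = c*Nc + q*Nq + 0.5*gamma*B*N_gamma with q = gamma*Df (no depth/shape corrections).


Result: 3767.04 kPa

Derivation:
Compute qu = c*Nc + gamma*Df*Nq + 0.5*gamma*B*N_gamma
Term 1: 37.8 * 42.16 = 1593.648
Term 2: 19.0 * 2.7 * 29.44 = 1510.272
Term 3: 0.5 * 19.0 * 1.7 * 41.06 = 663.119
qu = 1593.648 + 1510.272 + 663.119
qu = 3767.04 kPa


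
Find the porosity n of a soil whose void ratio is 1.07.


Using the relation n = e / (1 + e)
n = 1.07 / (1 + 1.07)
n = 1.07 / 2.07
n = 0.5169


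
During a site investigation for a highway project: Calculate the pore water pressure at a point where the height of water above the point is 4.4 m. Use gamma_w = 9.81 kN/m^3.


Using u = gamma_w * h_w
u = 9.81 * 4.4
u = 43.16 kPa


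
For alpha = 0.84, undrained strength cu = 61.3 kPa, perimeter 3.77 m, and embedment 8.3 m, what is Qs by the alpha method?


Result: 1611.24 kN

Derivation:
Using Qs = alpha * cu * perimeter * L
Qs = 0.84 * 61.3 * 3.77 * 8.3
Qs = 1611.24 kN


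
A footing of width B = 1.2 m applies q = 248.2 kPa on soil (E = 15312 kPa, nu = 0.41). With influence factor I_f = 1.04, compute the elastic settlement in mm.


Result: 16.829 mm

Derivation:
Using Se = q * B * (1 - nu^2) * I_f / E
1 - nu^2 = 1 - 0.41^2 = 0.8319
Se = 248.2 * 1.2 * 0.8319 * 1.04 / 15312
Se = 0.016829 m
Convert to mm: Se = 0.016829 * 1000 = 16.829 mm


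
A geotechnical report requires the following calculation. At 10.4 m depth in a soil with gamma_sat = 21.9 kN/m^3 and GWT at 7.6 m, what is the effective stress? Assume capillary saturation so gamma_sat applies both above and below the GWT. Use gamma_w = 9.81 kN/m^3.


Total stress = gamma_sat * depth
sigma = 21.9 * 10.4 = 227.76 kPa
Pore water pressure u = gamma_w * (depth - d_wt)
u = 9.81 * (10.4 - 7.6) = 27.468 kPa
Effective stress = sigma - u
sigma' = 227.76 - 27.468 = 200.29 kPa


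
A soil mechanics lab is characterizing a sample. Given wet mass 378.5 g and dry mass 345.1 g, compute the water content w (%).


Using w = (m_wet - m_dry) / m_dry * 100
m_wet - m_dry = 378.5 - 345.1 = 33.4 g
w = 33.4 / 345.1 * 100
w = 9.68 %


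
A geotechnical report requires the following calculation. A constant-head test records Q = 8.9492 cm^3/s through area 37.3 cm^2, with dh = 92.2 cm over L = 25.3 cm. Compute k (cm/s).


Result: 0.065836 cm/s

Derivation:
Compute hydraulic gradient:
i = dh / L = 92.2 / 25.3 = 3.64427
Then apply Darcy's law:
k = Q / (A * i)
k = 8.9492 / (37.3 * 3.64427)
k = 8.9492 / 135.931
k = 0.065836 cm/s


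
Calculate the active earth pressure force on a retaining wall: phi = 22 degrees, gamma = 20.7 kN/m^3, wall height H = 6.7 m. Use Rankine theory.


Compute active earth pressure coefficient:
Ka = tan^2(45 - phi/2) = tan^2(34.0) = 0.454962
Compute active force:
Pa = 0.5 * Ka * gamma * H^2
Pa = 0.5 * 0.454962 * 20.7 * 6.7^2
Pa = 211.38 kN/m


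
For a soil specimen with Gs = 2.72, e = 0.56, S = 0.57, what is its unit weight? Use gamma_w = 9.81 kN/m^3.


Using gamma = gamma_w * (Gs + S*e) / (1 + e)
Numerator: Gs + S*e = 2.72 + 0.57*0.56 = 3.0392
Denominator: 1 + e = 1 + 0.56 = 1.56
gamma = 9.81 * 3.0392 / 1.56
gamma = 19.112 kN/m^3


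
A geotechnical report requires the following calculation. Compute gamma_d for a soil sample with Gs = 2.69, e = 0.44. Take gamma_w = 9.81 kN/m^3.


Using gamma_d = Gs * gamma_w / (1 + e)
gamma_d = 2.69 * 9.81 / (1 + 0.44)
gamma_d = 2.69 * 9.81 / 1.44
gamma_d = 18.326 kN/m^3


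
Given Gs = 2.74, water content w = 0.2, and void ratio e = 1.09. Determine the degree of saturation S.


Using S = Gs * w / e
S = 2.74 * 0.2 / 1.09
S = 0.5028


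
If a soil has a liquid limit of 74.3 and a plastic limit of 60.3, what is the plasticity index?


Using PI = LL - PL
PI = 74.3 - 60.3
PI = 14.0


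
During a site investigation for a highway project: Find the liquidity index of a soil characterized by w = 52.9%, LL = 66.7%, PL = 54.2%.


Result: -0.104

Derivation:
First compute the plasticity index:
PI = LL - PL = 66.7 - 54.2 = 12.5
Then compute the liquidity index:
LI = (w - PL) / PI
LI = (52.9 - 54.2) / 12.5
LI = -0.104


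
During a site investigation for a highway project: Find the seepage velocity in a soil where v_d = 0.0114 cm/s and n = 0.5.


Result: 0.0228 cm/s

Derivation:
Using v_s = v_d / n
v_s = 0.0114 / 0.5
v_s = 0.0228 cm/s


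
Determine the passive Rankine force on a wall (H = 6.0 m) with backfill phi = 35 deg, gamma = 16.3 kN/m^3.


Result: 1082.7 kN/m

Derivation:
Compute passive earth pressure coefficient:
Kp = tan^2(45 + phi/2) = tan^2(62.5) = 3.690172
Compute passive force:
Pp = 0.5 * Kp * gamma * H^2
Pp = 0.5 * 3.690172 * 16.3 * 6.0^2
Pp = 1082.7 kN/m


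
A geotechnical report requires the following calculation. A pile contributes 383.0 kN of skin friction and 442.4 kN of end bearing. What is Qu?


Using Qu = Qf + Qb
Qu = 383.0 + 442.4
Qu = 825.4 kN


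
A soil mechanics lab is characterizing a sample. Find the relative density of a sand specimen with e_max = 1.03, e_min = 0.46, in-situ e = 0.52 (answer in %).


Using Dr = (e_max - e) / (e_max - e_min) * 100
e_max - e = 1.03 - 0.52 = 0.51
e_max - e_min = 1.03 - 0.46 = 0.57
Dr = 0.51 / 0.57 * 100
Dr = 89.47 %


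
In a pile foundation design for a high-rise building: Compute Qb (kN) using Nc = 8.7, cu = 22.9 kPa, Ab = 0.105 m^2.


Using Qb = Nc * cu * Ab
Qb = 8.7 * 22.9 * 0.105
Qb = 20.92 kN


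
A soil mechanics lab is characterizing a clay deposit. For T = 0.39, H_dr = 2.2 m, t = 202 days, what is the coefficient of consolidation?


Using cv = T * H_dr^2 / t
H_dr^2 = 2.2^2 = 4.84
cv = 0.39 * 4.84 / 202
cv = 0.00934 m^2/day


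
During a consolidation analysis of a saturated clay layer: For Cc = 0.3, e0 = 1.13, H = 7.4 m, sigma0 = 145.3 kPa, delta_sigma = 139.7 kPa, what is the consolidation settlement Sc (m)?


Result: 0.3049 m

Derivation:
Using Sc = Cc * H / (1 + e0) * log10((sigma0 + delta_sigma) / sigma0)
Stress ratio = (145.3 + 139.7) / 145.3 = 1.96146
log10(1.96146) = 0.292579
Cc * H / (1 + e0) = 0.3 * 7.4 / (1 + 1.13) = 1.04225
Sc = 1.04225 * 0.292579
Sc = 0.3049 m


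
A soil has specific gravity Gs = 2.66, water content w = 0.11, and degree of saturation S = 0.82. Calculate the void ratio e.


Using the relation e = Gs * w / S
e = 2.66 * 0.11 / 0.82
e = 0.3568


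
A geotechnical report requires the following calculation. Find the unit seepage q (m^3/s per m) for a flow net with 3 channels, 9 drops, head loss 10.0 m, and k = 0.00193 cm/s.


Convert k to m/s for unit consistency with H:
k = 0.00193 cm/s = 0.00193 / 100 m/s = 1.93e-05 m/s
Using q = k * H * Nf / Nd
Nf / Nd = 3 / 9 = 0.3333
q = 1.93e-05 * 10.0 * 0.3333
q = 6.433e-05 m^3/s per m


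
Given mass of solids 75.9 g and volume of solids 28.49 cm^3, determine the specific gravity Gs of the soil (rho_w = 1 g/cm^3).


Using Gs = m_s / (V_s * rho_w)
Since rho_w = 1 g/cm^3:
Gs = 75.9 / 28.49
Gs = 2.664


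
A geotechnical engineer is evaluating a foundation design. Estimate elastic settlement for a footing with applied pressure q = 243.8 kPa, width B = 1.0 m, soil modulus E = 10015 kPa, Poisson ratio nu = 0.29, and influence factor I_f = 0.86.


Result: 19.175 mm

Derivation:
Using Se = q * B * (1 - nu^2) * I_f / E
1 - nu^2 = 1 - 0.29^2 = 0.9159
Se = 243.8 * 1.0 * 0.9159 * 0.86 / 10015
Se = 0.019175 m
Convert to mm: Se = 0.019175 * 1000 = 19.175 mm


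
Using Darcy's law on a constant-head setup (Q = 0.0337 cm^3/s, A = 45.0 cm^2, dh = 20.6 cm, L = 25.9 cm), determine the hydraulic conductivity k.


Result: 0.000942 cm/s

Derivation:
Compute hydraulic gradient:
i = dh / L = 20.6 / 25.9 = 0.795367
Then apply Darcy's law:
k = Q / (A * i)
k = 0.0337 / (45.0 * 0.795367)
k = 0.0337 / 35.7915
k = 0.000942 cm/s


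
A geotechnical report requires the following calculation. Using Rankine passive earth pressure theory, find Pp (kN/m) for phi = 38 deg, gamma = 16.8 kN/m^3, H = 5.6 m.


Result: 1107.37 kN/m

Derivation:
Compute passive earth pressure coefficient:
Kp = tan^2(45 + phi/2) = tan^2(64.0) = 4.203746
Compute passive force:
Pp = 0.5 * Kp * gamma * H^2
Pp = 0.5 * 4.203746 * 16.8 * 5.6^2
Pp = 1107.37 kN/m


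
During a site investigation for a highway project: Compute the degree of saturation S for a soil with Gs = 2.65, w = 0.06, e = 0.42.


Using S = Gs * w / e
S = 2.65 * 0.06 / 0.42
S = 0.3786


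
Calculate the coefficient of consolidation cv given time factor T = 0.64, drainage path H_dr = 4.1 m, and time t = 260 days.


Result: 0.04138 m^2/day

Derivation:
Using cv = T * H_dr^2 / t
H_dr^2 = 4.1^2 = 16.81
cv = 0.64 * 16.81 / 260
cv = 0.04138 m^2/day


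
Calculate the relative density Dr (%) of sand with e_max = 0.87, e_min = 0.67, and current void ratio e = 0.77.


Using Dr = (e_max - e) / (e_max - e_min) * 100
e_max - e = 0.87 - 0.77 = 0.1
e_max - e_min = 0.87 - 0.67 = 0.2
Dr = 0.1 / 0.2 * 100
Dr = 50.0 %


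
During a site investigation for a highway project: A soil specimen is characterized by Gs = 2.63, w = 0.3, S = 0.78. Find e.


Using the relation e = Gs * w / S
e = 2.63 * 0.3 / 0.78
e = 1.0115


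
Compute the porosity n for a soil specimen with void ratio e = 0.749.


Result: 0.4282

Derivation:
Using the relation n = e / (1 + e)
n = 0.749 / (1 + 0.749)
n = 0.749 / 1.749
n = 0.4282


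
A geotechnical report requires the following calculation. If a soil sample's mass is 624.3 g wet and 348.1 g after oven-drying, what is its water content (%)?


Using w = (m_wet - m_dry) / m_dry * 100
m_wet - m_dry = 624.3 - 348.1 = 276.2 g
w = 276.2 / 348.1 * 100
w = 79.35 %


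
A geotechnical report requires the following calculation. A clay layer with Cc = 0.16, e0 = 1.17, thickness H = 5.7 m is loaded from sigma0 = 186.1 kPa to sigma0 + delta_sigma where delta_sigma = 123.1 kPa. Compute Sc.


Result: 0.0927 m

Derivation:
Using Sc = Cc * H / (1 + e0) * log10((sigma0 + delta_sigma) / sigma0)
Stress ratio = (186.1 + 123.1) / 186.1 = 1.66147
log10(1.66147) = 0.220493
Cc * H / (1 + e0) = 0.16 * 5.7 / (1 + 1.17) = 0.420276
Sc = 0.420276 * 0.220493
Sc = 0.0927 m


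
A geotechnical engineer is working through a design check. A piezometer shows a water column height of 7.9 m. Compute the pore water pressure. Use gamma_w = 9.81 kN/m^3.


Using u = gamma_w * h_w
u = 9.81 * 7.9
u = 77.5 kPa


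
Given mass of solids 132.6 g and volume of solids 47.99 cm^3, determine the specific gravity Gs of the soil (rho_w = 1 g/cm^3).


Using Gs = m_s / (V_s * rho_w)
Since rho_w = 1 g/cm^3:
Gs = 132.6 / 47.99
Gs = 2.763


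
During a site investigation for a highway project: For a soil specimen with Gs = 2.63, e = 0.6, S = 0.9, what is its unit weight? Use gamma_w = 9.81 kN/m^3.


Using gamma = gamma_w * (Gs + S*e) / (1 + e)
Numerator: Gs + S*e = 2.63 + 0.9*0.6 = 3.17
Denominator: 1 + e = 1 + 0.6 = 1.6
gamma = 9.81 * 3.17 / 1.6
gamma = 19.436 kN/m^3


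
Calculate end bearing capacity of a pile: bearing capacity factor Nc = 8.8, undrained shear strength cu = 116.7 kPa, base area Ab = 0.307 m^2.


Result: 315.28 kN

Derivation:
Using Qb = Nc * cu * Ab
Qb = 8.8 * 116.7 * 0.307
Qb = 315.28 kN


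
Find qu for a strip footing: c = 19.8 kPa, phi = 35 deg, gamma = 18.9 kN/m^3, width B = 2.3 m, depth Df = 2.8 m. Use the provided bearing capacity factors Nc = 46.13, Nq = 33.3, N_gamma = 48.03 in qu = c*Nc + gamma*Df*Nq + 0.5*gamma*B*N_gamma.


Compute qu = c*Nc + gamma*Df*Nq + 0.5*gamma*B*N_gamma
Term 1: 19.8 * 46.13 = 913.374
Term 2: 18.9 * 2.8 * 33.3 = 1762.236
Term 3: 0.5 * 18.9 * 2.3 * 48.03 = 1043.93205
qu = 913.374 + 1762.236 + 1043.93205
qu = 3719.54 kPa


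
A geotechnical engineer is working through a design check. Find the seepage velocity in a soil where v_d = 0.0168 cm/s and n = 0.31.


Using v_s = v_d / n
v_s = 0.0168 / 0.31
v_s = 0.05419 cm/s


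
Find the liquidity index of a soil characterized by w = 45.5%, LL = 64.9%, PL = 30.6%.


First compute the plasticity index:
PI = LL - PL = 64.9 - 30.6 = 34.3
Then compute the liquidity index:
LI = (w - PL) / PI
LI = (45.5 - 30.6) / 34.3
LI = 0.434


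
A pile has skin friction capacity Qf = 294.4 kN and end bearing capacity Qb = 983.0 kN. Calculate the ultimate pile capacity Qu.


Result: 1277.4 kN

Derivation:
Using Qu = Qf + Qb
Qu = 294.4 + 983.0
Qu = 1277.4 kN


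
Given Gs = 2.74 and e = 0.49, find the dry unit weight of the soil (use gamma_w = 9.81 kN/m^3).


Result: 18.04 kN/m^3

Derivation:
Using gamma_d = Gs * gamma_w / (1 + e)
gamma_d = 2.74 * 9.81 / (1 + 0.49)
gamma_d = 2.74 * 9.81 / 1.49
gamma_d = 18.04 kN/m^3


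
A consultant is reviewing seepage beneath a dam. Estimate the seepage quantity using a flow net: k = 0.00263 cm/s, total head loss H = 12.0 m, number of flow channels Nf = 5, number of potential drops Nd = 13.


Convert k to m/s for unit consistency with H:
k = 0.00263 cm/s = 0.00263 / 100 m/s = 2.63e-05 m/s
Using q = k * H * Nf / Nd
Nf / Nd = 5 / 13 = 0.3846
q = 2.63e-05 * 12.0 * 0.3846
q = 0.0001214 m^3/s per m


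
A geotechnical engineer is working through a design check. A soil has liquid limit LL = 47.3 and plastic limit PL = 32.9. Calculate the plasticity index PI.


Using PI = LL - PL
PI = 47.3 - 32.9
PI = 14.4


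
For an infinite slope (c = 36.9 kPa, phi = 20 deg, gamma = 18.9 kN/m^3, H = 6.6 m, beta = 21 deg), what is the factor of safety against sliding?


Using Fs = c / (gamma*H*sin(beta)*cos(beta)) + tan(phi)/tan(beta)
Cohesion contribution = 36.9 / (18.9*6.6*sin(21)*cos(21))
Cohesion contribution = 0.884178
Friction contribution = tan(20)/tan(21) = 0.948175
Fs = 0.884178 + 0.948175
Fs = 1.832


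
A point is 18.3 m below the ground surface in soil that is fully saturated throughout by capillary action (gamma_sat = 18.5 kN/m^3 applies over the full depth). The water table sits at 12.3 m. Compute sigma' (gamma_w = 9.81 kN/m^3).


Total stress = gamma_sat * depth
sigma = 18.5 * 18.3 = 338.55 kPa
Pore water pressure u = gamma_w * (depth - d_wt)
u = 9.81 * (18.3 - 12.3) = 58.86 kPa
Effective stress = sigma - u
sigma' = 338.55 - 58.86 = 279.69 kPa


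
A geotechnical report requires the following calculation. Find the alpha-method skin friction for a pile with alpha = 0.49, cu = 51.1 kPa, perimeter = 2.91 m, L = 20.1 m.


Using Qs = alpha * cu * perimeter * L
Qs = 0.49 * 51.1 * 2.91 * 20.1
Qs = 1464.56 kN


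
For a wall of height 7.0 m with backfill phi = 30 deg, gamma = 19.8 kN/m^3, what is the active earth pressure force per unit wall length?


Compute active earth pressure coefficient:
Ka = tan^2(45 - phi/2) = tan^2(30.0) = 0.333333
Compute active force:
Pa = 0.5 * Ka * gamma * H^2
Pa = 0.5 * 0.333333 * 19.8 * 7.0^2
Pa = 161.7 kN/m


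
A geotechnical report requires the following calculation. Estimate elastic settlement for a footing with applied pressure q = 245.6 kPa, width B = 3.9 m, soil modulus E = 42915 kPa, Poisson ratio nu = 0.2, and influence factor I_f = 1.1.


Using Se = q * B * (1 - nu^2) * I_f / E
1 - nu^2 = 1 - 0.2^2 = 0.96
Se = 245.6 * 3.9 * 0.96 * 1.1 / 42915
Se = 0.023569 m
Convert to mm: Se = 0.023569 * 1000 = 23.569 mm


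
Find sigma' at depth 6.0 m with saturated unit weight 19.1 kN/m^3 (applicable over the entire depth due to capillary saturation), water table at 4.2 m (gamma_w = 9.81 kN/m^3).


Total stress = gamma_sat * depth
sigma = 19.1 * 6.0 = 114.6 kPa
Pore water pressure u = gamma_w * (depth - d_wt)
u = 9.81 * (6.0 - 4.2) = 17.658 kPa
Effective stress = sigma - u
sigma' = 114.6 - 17.658 = 96.94 kPa


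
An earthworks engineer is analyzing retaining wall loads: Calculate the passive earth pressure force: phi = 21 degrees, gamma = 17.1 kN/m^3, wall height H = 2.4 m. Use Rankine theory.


Compute passive earth pressure coefficient:
Kp = tan^2(45 + phi/2) = tan^2(55.5) = 2.117051
Compute passive force:
Pp = 0.5 * Kp * gamma * H^2
Pp = 0.5 * 2.117051 * 17.1 * 2.4^2
Pp = 104.26 kN/m


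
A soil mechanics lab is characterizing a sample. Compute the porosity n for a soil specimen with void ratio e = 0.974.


Using the relation n = e / (1 + e)
n = 0.974 / (1 + 0.974)
n = 0.974 / 1.974
n = 0.4934


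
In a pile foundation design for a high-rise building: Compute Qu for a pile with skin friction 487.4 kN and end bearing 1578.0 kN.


Result: 2065.4 kN

Derivation:
Using Qu = Qf + Qb
Qu = 487.4 + 1578.0
Qu = 2065.4 kN


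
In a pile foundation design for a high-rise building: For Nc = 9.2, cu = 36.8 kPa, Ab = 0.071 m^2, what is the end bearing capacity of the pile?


Using Qb = Nc * cu * Ab
Qb = 9.2 * 36.8 * 0.071
Qb = 24.04 kN


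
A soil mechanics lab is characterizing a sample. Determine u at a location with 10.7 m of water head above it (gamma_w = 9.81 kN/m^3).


Using u = gamma_w * h_w
u = 9.81 * 10.7
u = 104.97 kPa


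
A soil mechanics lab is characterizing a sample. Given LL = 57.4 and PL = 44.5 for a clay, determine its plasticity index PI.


Result: 12.9

Derivation:
Using PI = LL - PL
PI = 57.4 - 44.5
PI = 12.9


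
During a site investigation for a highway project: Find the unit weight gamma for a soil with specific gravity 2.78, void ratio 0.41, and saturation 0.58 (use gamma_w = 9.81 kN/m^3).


Result: 20.996 kN/m^3

Derivation:
Using gamma = gamma_w * (Gs + S*e) / (1 + e)
Numerator: Gs + S*e = 2.78 + 0.58*0.41 = 3.0178
Denominator: 1 + e = 1 + 0.41 = 1.41
gamma = 9.81 * 3.0178 / 1.41
gamma = 20.996 kN/m^3


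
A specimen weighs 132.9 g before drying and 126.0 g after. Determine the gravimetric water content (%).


Using w = (m_wet - m_dry) / m_dry * 100
m_wet - m_dry = 132.9 - 126.0 = 6.9 g
w = 6.9 / 126.0 * 100
w = 5.48 %


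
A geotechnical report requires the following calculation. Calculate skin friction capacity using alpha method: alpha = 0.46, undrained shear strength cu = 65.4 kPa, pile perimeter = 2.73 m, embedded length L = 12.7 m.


Result: 1043.04 kN

Derivation:
Using Qs = alpha * cu * perimeter * L
Qs = 0.46 * 65.4 * 2.73 * 12.7
Qs = 1043.04 kN


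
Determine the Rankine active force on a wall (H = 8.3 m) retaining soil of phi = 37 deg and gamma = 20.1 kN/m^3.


Compute active earth pressure coefficient:
Ka = tan^2(45 - phi/2) = tan^2(26.5) = 0.248584
Compute active force:
Pa = 0.5 * Ka * gamma * H^2
Pa = 0.5 * 0.248584 * 20.1 * 8.3^2
Pa = 172.11 kN/m


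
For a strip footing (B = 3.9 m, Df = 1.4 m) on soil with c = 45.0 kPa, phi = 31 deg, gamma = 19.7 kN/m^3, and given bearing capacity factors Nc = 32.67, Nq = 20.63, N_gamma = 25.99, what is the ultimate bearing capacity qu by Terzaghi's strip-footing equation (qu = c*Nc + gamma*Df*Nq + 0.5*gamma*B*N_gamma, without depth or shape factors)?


Compute qu = c*Nc + gamma*Df*Nq + 0.5*gamma*B*N_gamma
Term 1: 45.0 * 32.67 = 1470.15
Term 2: 19.7 * 1.4 * 20.63 = 568.9754
Term 3: 0.5 * 19.7 * 3.9 * 25.99 = 998.40585
qu = 1470.15 + 568.9754 + 998.40585
qu = 3037.53 kPa


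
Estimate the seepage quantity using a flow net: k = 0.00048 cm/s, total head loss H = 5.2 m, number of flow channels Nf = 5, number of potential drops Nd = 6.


Convert k to m/s for unit consistency with H:
k = 0.00048 cm/s = 0.00048 / 100 m/s = 4.8e-06 m/s
Using q = k * H * Nf / Nd
Nf / Nd = 5 / 6 = 0.8333
q = 4.8e-06 * 5.2 * 0.8333
q = 2.08e-05 m^3/s per m


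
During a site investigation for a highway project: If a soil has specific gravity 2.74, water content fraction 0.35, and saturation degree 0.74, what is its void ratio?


Using the relation e = Gs * w / S
e = 2.74 * 0.35 / 0.74
e = 1.2959


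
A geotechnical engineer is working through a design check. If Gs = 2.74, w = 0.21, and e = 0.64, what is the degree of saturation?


Result: 0.8991

Derivation:
Using S = Gs * w / e
S = 2.74 * 0.21 / 0.64
S = 0.8991


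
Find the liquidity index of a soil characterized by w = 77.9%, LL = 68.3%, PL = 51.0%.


First compute the plasticity index:
PI = LL - PL = 68.3 - 51.0 = 17.3
Then compute the liquidity index:
LI = (w - PL) / PI
LI = (77.9 - 51.0) / 17.3
LI = 1.555
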